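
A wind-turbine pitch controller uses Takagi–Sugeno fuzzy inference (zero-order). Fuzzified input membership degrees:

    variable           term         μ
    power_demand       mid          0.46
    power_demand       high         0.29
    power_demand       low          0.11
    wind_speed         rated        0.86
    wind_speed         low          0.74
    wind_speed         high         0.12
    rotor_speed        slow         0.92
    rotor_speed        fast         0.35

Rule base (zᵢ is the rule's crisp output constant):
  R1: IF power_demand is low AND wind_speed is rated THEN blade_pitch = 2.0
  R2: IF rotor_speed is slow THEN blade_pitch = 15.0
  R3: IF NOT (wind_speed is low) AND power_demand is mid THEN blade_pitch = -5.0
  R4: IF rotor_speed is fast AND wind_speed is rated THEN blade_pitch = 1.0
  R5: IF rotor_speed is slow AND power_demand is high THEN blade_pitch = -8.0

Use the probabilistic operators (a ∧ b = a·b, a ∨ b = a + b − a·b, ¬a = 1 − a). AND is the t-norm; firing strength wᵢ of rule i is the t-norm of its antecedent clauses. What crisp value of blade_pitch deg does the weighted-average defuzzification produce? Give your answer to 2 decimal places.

R1 (z=2.0): low=0.11, rated=0.86; AND[a·b] → w = 0.0946
R2 (z=15.0): slow=0.92 → w = 0.9200
R3 (z=-5.0): ¬low=1−0.74=0.26, mid=0.46; AND[a·b] → w = 0.1196
R4 (z=1.0): fast=0.35, rated=0.86; AND[a·b] → w = 0.3010
R5 (z=-8.0): slow=0.92, high=0.29; AND[a·b] → w = 0.2668
Weighted average = (0.0946·2.0 + 0.9200·15.0 + 0.1196·-5.0 + 0.3010·1.0 + 0.2668·-8.0) / (0.0946 + 0.9200 + 0.1196 + 0.3010 + 0.2668)
  = 11.5578 / 1.7020 = 6.79

6.79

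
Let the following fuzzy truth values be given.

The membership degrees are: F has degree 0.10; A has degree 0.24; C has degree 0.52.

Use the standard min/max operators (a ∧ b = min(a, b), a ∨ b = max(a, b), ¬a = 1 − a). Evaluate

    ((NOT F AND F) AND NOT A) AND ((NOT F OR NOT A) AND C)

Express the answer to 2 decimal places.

0.10

NOT F = 1 − 0.10 = 0.90
NOT F AND F = min(a, b) on (0.90, 0.10) = 0.10
NOT A = 1 − 0.24 = 0.76
(NOT F AND F) AND NOT A = min(a, b) on (0.10, 0.76) = 0.10
NOT F = 1 − 0.10 = 0.90
NOT A = 1 − 0.24 = 0.76
NOT F OR NOT A = max(a, b) on (0.90, 0.76) = 0.90
(NOT F OR NOT A) AND C = min(a, b) on (0.90, 0.52) = 0.52
((NOT F AND F) AND NOT A) AND ((NOT F OR NOT A) AND C) = min(a, b) on (0.10, 0.52) = 0.10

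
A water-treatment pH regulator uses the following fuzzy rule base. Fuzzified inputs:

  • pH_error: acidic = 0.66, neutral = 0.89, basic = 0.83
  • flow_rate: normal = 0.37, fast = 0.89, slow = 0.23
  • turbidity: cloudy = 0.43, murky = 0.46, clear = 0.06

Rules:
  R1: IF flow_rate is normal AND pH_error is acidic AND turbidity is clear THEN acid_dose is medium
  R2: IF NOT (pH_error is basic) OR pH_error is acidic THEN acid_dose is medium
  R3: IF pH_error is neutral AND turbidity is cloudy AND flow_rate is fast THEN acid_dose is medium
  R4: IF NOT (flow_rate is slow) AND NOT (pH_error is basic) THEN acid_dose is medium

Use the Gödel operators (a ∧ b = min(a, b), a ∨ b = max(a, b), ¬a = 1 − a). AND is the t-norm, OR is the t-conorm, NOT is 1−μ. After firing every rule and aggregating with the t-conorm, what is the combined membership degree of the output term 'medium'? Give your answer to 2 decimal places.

R1: normal=0.37, acidic=0.66, clear=0.06; AND[min(a, b)] → w = 0.06
R2: ¬basic=1−0.83=0.17, acidic=0.66; OR[max(a, b)] → w = 0.66
R3: neutral=0.89, cloudy=0.43, fast=0.89; AND[min(a, b)] → w = 0.43
R4: ¬slow=1−0.23=0.77, ¬basic=1−0.83=0.17; AND[min(a, b)] → w = 0.17
Rules with consequent 'medium': {R1, R2, R3, R4} → strengths 0.06, 0.66, 0.43, 0.17
Aggregate via t-conorm [max(a, b)]: 0.66

0.66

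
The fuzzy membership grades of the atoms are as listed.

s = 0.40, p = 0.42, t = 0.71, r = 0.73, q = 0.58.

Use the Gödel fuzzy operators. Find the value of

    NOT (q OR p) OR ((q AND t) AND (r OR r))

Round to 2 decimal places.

q OR p = max(a, b) on (0.58, 0.42) = 0.58
NOT (q OR p) = 1 − 0.58 = 0.42
q AND t = min(a, b) on (0.58, 0.71) = 0.58
r OR r = max(a, b) on (0.73, 0.73) = 0.73
(q AND t) AND (r OR r) = min(a, b) on (0.58, 0.73) = 0.58
NOT (q OR p) OR ((q AND t) AND (r OR r)) = max(a, b) on (0.42, 0.58) = 0.58

0.58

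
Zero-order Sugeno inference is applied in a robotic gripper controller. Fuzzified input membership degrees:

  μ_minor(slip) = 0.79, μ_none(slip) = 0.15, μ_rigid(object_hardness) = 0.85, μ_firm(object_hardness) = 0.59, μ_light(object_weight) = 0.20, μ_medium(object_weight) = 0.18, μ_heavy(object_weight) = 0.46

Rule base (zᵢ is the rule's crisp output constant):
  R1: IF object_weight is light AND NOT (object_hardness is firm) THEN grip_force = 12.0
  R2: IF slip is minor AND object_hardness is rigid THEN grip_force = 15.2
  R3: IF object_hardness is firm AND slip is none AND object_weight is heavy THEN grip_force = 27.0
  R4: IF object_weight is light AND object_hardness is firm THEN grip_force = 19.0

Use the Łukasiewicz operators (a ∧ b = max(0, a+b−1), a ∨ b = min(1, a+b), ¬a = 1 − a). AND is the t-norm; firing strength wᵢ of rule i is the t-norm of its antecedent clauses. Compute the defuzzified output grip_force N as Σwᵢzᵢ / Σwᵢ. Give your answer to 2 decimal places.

15.20

R1 (z=12.0): light=0.20, ¬firm=1−0.59=0.41; AND[max(0, a+b−1)] → w = 0.00
R2 (z=15.2): minor=0.79, rigid=0.85; AND[max(0, a+b−1)] → w = 0.64
R3 (z=27.0): firm=0.59, none=0.15, heavy=0.46; AND[max(0, a+b−1)] → w = 0.00
R4 (z=19.0): light=0.20, firm=0.59; AND[max(0, a+b−1)] → w = 0.00
Weighted average = (0.00·12.0 + 0.64·15.2 + 0.00·27.0 + 0.00·19.0) / (0.00 + 0.64 + 0.00 + 0.00)
  = 9.7280 / 0.6400 = 15.20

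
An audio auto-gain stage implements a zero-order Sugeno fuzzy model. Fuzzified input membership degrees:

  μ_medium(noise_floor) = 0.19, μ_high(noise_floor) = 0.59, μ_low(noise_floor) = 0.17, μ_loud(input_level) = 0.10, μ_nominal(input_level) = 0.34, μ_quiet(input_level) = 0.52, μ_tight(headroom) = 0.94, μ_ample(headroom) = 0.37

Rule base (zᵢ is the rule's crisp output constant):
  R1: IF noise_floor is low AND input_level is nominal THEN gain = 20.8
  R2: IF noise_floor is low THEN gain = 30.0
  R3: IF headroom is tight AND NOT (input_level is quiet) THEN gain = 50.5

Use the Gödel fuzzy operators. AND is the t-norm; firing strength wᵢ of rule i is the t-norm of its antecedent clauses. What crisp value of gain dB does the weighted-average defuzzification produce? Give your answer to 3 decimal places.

40.093

R1 (z=20.8): low=0.17, nominal=0.34; AND[min(a, b)] → w = 0.17
R2 (z=30.0): low=0.17 → w = 0.17
R3 (z=50.5): tight=0.94, ¬quiet=1−0.52=0.48; AND[min(a, b)] → w = 0.48
Weighted average = (0.17·20.8 + 0.17·30.0 + 0.48·50.5) / (0.17 + 0.17 + 0.48)
  = 32.8760 / 0.8200 = 40.093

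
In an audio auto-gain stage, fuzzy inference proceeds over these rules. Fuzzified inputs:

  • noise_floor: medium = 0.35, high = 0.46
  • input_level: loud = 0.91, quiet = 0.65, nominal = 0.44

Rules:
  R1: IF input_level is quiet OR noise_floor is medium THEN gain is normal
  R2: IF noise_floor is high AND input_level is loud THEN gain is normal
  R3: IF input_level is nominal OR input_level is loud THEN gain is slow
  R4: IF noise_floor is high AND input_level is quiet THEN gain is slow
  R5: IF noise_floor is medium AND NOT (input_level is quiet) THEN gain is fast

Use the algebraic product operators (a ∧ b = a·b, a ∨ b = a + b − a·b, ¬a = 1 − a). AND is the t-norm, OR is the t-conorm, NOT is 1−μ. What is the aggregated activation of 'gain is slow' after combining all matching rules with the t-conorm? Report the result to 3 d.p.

R1: quiet=0.65, medium=0.35; OR[a + b − a·b] → w = 0.7725
R2: high=0.46, loud=0.91; AND[a·b] → w = 0.4186
R3: nominal=0.44, loud=0.91; OR[a + b − a·b] → w = 0.9496
R4: high=0.46, quiet=0.65; AND[a·b] → w = 0.2990
R5: medium=0.35, ¬quiet=1−0.65=0.35; AND[a·b] → w = 0.1225
Rules with consequent 'slow': {R3, R4} → strengths 0.9496, 0.2990
Aggregate via t-conorm [a + b − a·b]: 0.9647

0.965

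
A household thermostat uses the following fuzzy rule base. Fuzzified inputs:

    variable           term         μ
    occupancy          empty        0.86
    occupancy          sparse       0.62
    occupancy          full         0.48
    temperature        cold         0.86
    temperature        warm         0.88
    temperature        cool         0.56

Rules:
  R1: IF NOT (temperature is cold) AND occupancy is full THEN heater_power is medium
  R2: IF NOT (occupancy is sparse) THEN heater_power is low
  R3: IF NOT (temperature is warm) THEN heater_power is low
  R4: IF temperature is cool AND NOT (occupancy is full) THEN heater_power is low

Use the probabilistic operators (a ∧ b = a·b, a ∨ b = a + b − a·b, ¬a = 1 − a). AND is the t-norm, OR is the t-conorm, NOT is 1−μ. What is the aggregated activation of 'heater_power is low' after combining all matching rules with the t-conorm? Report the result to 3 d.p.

R1: ¬cold=1−0.86=0.14, full=0.48; AND[a·b] → w = 0.0672
R2: ¬sparse=1−0.62=0.38 → w = 0.3800
R3: ¬warm=1−0.88=0.12 → w = 0.1200
R4: cool=0.56, ¬full=1−0.48=0.52; AND[a·b] → w = 0.2912
Rules with consequent 'low': {R2, R3, R4} → strengths 0.3800, 0.1200, 0.2912
Aggregate via t-conorm [a + b − a·b]: 0.6133

0.613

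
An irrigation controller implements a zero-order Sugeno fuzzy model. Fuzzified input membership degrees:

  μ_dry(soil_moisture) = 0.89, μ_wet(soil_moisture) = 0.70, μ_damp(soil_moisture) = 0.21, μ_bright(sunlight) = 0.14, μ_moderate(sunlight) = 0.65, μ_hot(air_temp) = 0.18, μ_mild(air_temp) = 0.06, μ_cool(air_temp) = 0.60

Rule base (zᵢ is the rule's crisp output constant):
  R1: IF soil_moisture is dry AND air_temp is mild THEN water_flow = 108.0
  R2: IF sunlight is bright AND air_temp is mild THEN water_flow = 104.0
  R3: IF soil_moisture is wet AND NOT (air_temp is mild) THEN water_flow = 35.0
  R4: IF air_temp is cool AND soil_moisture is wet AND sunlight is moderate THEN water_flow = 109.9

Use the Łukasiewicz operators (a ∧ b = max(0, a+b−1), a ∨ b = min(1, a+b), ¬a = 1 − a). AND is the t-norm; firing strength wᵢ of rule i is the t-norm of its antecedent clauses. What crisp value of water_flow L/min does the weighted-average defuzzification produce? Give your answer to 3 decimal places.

35.000

R1 (z=108.0): dry=0.89, mild=0.06; AND[max(0, a+b−1)] → w = 0.00
R2 (z=104.0): bright=0.14, mild=0.06; AND[max(0, a+b−1)] → w = 0.00
R3 (z=35.0): wet=0.70, ¬mild=1−0.06=0.94; AND[max(0, a+b−1)] → w = 0.64
R4 (z=109.9): cool=0.60, wet=0.70, moderate=0.65; AND[max(0, a+b−1)] → w = 0.00
Weighted average = (0.00·108.0 + 0.00·104.0 + 0.64·35.0 + 0.00·109.9) / (0.00 + 0.00 + 0.64 + 0.00)
  = 22.4000 / 0.6400 = 35.000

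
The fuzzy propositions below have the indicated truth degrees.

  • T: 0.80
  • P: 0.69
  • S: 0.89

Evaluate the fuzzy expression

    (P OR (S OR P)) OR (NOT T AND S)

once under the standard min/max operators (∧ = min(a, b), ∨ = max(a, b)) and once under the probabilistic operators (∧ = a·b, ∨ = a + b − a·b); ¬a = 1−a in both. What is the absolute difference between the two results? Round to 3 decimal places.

Under standard min/max:
  S OR P = max(a, b) on (0.89, 0.69) = 0.89
  P OR (S OR P) = max(a, b) on (0.69, 0.89) = 0.89
  NOT T = 1 − 0.80 = 0.20
  NOT T AND S = min(a, b) on (0.20, 0.89) = 0.20
  (P OR (S OR P)) OR (NOT T AND S) = max(a, b) on (0.89, 0.20) = 0.89
  → value = 0.8900
Under probabilistic:
  S OR P = a + b − a·b on (0.8900, 0.6900) = 0.9659
  P OR (S OR P) = a + b − a·b on (0.6900, 0.9659) = 0.9894
  NOT T = 1 − 0.8000 = 0.2000
  NOT T AND S = a·b on (0.2000, 0.8900) = 0.1780
  (P OR (S OR P)) OR (NOT T AND S) = a + b − a·b on (0.9894, 0.1780) = 0.9913
  → value = 0.9913
|0.8900 − 0.9913| = 0.101

0.101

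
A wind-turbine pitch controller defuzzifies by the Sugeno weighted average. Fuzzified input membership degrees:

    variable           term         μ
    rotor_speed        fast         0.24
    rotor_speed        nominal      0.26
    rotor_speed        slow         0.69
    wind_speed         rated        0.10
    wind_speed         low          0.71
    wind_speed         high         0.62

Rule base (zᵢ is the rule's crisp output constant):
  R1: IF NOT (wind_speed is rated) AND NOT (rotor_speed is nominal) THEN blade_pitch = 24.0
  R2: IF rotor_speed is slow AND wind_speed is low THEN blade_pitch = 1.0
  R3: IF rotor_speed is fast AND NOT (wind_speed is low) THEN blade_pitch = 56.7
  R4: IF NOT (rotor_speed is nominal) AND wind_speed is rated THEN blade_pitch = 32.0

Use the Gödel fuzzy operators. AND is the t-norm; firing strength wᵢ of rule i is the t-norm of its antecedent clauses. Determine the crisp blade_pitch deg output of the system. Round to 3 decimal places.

R1 (z=24.0): ¬rated=1−0.10=0.90, ¬nominal=1−0.26=0.74; AND[min(a, b)] → w = 0.74
R2 (z=1.0): slow=0.69, low=0.71; AND[min(a, b)] → w = 0.69
R3 (z=56.7): fast=0.24, ¬low=1−0.71=0.29; AND[min(a, b)] → w = 0.24
R4 (z=32.0): ¬nominal=1−0.26=0.74, rated=0.10; AND[min(a, b)] → w = 0.10
Weighted average = (0.74·24.0 + 0.69·1.0 + 0.24·56.7 + 0.10·32.0) / (0.74 + 0.69 + 0.24 + 0.10)
  = 35.2580 / 1.7700 = 19.920

19.920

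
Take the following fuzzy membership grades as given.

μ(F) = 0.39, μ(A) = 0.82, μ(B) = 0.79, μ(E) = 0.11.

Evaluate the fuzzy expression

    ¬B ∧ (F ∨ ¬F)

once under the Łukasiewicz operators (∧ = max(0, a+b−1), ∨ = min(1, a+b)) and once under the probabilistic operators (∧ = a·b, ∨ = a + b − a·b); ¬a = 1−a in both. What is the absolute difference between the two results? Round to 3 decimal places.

Under Łukasiewicz:
  ¬B = 1 − 0.79 = 0.21
  ¬F = 1 − 0.39 = 0.61
  F ∨ ¬F = min(1, a+b) on (0.39, 0.61) = 1.00
  ¬B ∧ (F ∨ ¬F) = max(0, a+b−1) on (0.21, 1.00) = 0.21
  → value = 0.2100
Under probabilistic:
  ¬B = 1 − 0.7900 = 0.2100
  ¬F = 1 − 0.3900 = 0.6100
  F ∨ ¬F = a + b − a·b on (0.3900, 0.6100) = 0.7621
  ¬B ∧ (F ∨ ¬F) = a·b on (0.2100, 0.7621) = 0.1600
  → value = 0.1600
|0.2100 − 0.1600| = 0.050

0.050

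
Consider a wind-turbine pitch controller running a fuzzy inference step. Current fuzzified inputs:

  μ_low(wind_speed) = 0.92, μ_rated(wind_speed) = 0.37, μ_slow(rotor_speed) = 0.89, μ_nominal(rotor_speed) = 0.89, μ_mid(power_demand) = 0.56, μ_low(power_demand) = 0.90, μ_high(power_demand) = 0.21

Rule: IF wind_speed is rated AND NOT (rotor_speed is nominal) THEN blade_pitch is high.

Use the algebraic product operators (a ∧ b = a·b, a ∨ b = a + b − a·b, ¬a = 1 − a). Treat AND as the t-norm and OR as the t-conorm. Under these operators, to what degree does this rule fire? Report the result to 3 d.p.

firing strength: rated=0.37, ¬nominal=1−0.89=0.11; AND[a·b] → w = 0.0407

0.041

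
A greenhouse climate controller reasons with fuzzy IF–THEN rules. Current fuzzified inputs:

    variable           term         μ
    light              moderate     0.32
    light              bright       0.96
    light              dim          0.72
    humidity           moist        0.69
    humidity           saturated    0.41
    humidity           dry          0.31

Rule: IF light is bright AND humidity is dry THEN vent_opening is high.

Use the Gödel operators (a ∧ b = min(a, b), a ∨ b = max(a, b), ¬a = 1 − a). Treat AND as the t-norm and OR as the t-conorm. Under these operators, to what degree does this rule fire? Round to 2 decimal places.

firing strength: bright=0.96, dry=0.31; AND[min(a, b)] → w = 0.31

0.31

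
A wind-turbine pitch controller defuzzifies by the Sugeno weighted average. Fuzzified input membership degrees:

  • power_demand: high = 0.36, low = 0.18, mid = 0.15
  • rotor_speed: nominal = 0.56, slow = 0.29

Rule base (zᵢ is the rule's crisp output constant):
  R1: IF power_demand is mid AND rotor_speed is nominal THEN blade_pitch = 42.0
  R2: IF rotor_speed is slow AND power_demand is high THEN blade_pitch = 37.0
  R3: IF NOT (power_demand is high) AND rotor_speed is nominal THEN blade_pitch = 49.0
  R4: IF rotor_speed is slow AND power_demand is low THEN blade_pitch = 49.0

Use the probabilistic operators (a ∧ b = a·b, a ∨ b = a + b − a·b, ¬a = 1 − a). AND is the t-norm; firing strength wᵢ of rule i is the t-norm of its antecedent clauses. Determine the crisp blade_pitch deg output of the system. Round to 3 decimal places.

R1 (z=42.0): mid=0.15, nominal=0.56; AND[a·b] → w = 0.0840
R2 (z=37.0): slow=0.29, high=0.36; AND[a·b] → w = 0.1044
R3 (z=49.0): ¬high=1−0.36=0.64, nominal=0.56; AND[a·b] → w = 0.3584
R4 (z=49.0): slow=0.29, low=0.18; AND[a·b] → w = 0.0522
Weighted average = (0.0840·42.0 + 0.1044·37.0 + 0.3584·49.0 + 0.0522·49.0) / (0.0840 + 0.1044 + 0.3584 + 0.0522)
  = 27.5102 / 0.5990 = 45.927

45.927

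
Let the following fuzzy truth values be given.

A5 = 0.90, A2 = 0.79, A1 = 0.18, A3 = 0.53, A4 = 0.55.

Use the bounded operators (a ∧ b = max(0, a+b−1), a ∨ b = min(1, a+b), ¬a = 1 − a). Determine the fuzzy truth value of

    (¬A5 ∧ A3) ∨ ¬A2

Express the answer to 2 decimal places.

¬A5 = 1 − 0.90 = 0.10
¬A5 ∧ A3 = max(0, a+b−1) on (0.10, 0.53) = 0.00
¬A2 = 1 − 0.79 = 0.21
(¬A5 ∧ A3) ∨ ¬A2 = min(1, a+b) on (0.00, 0.21) = 0.21

0.21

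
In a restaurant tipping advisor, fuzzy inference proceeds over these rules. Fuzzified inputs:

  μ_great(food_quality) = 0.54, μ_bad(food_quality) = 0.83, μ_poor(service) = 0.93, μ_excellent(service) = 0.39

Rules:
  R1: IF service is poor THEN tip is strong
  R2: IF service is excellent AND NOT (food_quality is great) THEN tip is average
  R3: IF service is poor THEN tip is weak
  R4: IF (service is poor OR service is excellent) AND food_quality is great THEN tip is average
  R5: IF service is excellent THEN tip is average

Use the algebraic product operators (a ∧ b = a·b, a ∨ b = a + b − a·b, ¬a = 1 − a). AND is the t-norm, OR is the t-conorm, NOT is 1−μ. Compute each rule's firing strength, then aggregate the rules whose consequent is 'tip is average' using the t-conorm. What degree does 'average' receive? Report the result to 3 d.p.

0.758

R1: poor=0.93 → w = 0.9300
R2: excellent=0.39, ¬great=1−0.54=0.46; AND[a·b] → w = 0.1794
R3: poor=0.93 → w = 0.9300
R4: (poor=0.93 OR excellent=0.39) = 0.9573; AND[a·b] with great=0.54 → w = 0.5169
R5: excellent=0.39 → w = 0.3900
Rules with consequent 'average': {R2, R4, R5} → strengths 0.1794, 0.5169, 0.3900
Aggregate via t-conorm [a + b − a·b]: 0.7582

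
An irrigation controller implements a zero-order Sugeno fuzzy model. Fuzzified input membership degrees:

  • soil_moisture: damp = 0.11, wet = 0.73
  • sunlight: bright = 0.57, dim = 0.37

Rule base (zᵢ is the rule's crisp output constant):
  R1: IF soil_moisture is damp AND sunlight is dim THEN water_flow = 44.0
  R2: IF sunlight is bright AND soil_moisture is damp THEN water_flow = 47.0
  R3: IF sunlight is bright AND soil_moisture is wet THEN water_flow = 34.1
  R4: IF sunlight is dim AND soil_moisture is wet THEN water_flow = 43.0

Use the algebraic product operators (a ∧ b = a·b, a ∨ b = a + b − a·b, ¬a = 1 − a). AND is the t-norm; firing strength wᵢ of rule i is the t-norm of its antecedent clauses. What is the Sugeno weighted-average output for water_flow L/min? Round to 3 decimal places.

R1 (z=44.0): damp=0.11, dim=0.37; AND[a·b] → w = 0.0407
R2 (z=47.0): bright=0.57, damp=0.11; AND[a·b] → w = 0.0627
R3 (z=34.1): bright=0.57, wet=0.73; AND[a·b] → w = 0.4161
R4 (z=43.0): dim=0.37, wet=0.73; AND[a·b] → w = 0.2701
Weighted average = (0.0407·44.0 + 0.0627·47.0 + 0.4161·34.1 + 0.2701·43.0) / (0.0407 + 0.0627 + 0.4161 + 0.2701)
  = 30.5410 / 0.7896 = 38.679

38.679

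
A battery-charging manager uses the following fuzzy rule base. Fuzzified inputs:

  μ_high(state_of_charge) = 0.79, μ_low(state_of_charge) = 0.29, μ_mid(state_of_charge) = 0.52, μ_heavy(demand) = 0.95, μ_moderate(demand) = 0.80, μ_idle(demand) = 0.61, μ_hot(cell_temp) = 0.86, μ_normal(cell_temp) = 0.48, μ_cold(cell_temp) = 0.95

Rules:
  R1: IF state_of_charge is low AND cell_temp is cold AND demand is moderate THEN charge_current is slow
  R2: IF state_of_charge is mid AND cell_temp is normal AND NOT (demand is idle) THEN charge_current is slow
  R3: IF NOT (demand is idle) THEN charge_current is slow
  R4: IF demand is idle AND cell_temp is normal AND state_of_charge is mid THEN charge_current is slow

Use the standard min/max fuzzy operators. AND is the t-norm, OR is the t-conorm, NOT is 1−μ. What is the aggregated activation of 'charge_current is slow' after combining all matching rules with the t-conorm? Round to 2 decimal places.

0.48

R1: low=0.29, cold=0.95, moderate=0.80; AND[min(a, b)] → w = 0.29
R2: mid=0.52, normal=0.48, ¬idle=1−0.61=0.39; AND[min(a, b)] → w = 0.39
R3: ¬idle=1−0.61=0.39 → w = 0.39
R4: idle=0.61, normal=0.48, mid=0.52; AND[min(a, b)] → w = 0.48
Rules with consequent 'slow': {R1, R2, R3, R4} → strengths 0.29, 0.39, 0.39, 0.48
Aggregate via t-conorm [max(a, b)]: 0.48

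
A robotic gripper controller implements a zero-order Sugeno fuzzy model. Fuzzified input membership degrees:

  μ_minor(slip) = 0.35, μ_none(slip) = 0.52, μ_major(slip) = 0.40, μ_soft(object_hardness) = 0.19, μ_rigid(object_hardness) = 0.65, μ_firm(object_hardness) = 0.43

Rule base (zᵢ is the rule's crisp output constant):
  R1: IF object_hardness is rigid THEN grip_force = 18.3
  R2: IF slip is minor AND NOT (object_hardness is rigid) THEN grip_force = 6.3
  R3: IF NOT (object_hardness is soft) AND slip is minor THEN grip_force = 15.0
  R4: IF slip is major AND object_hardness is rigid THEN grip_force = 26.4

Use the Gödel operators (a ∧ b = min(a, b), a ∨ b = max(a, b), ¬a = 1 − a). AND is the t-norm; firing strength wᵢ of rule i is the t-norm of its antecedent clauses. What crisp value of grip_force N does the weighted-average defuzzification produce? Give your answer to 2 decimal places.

17.09

R1 (z=18.3): rigid=0.65 → w = 0.65
R2 (z=6.3): minor=0.35, ¬rigid=1−0.65=0.35; AND[min(a, b)] → w = 0.35
R3 (z=15.0): ¬soft=1−0.19=0.81, minor=0.35; AND[min(a, b)] → w = 0.35
R4 (z=26.4): major=0.40, rigid=0.65; AND[min(a, b)] → w = 0.40
Weighted average = (0.65·18.3 + 0.35·6.3 + 0.35·15.0 + 0.40·26.4) / (0.65 + 0.35 + 0.35 + 0.40)
  = 29.9100 / 1.7500 = 17.09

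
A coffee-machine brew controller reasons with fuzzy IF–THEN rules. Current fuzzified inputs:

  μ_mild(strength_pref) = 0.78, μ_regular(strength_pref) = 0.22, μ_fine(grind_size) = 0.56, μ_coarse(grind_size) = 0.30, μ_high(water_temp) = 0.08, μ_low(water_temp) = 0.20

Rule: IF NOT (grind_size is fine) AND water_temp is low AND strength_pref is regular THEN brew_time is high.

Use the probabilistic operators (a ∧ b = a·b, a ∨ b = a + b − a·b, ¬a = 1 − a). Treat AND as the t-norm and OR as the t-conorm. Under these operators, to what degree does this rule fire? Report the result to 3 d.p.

firing strength: ¬fine=1−0.56=0.44, low=0.20, regular=0.22; AND[a·b] → w = 0.0194

0.019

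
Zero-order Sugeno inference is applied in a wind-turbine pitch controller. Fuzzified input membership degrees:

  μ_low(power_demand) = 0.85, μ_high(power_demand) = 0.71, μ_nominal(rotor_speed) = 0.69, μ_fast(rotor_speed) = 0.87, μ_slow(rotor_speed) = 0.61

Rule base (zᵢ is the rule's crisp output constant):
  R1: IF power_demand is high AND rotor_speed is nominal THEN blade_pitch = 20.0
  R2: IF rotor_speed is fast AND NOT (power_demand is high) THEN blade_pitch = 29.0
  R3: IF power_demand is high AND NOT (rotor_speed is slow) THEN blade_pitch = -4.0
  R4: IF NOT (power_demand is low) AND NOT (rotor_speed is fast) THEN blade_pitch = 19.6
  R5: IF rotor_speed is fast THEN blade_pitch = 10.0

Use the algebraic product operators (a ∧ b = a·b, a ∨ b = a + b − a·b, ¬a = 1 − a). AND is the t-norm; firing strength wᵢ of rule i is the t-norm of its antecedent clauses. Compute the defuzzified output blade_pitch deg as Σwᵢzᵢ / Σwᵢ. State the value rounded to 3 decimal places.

13.145

R1 (z=20.0): high=0.71, nominal=0.69; AND[a·b] → w = 0.4899
R2 (z=29.0): fast=0.87, ¬high=1−0.71=0.29; AND[a·b] → w = 0.2523
R3 (z=-4.0): high=0.71, ¬slow=1−0.61=0.39; AND[a·b] → w = 0.2769
R4 (z=19.6): ¬low=1−0.85=0.15, ¬fast=1−0.87=0.13; AND[a·b] → w = 0.0195
R5 (z=10.0): fast=0.87 → w = 0.8700
Weighted average = (0.4899·20.0 + 0.2523·29.0 + 0.2769·-4.0 + 0.0195·19.6 + 0.8700·10.0) / (0.4899 + 0.2523 + 0.2769 + 0.0195 + 0.8700)
  = 25.0893 / 1.9086 = 13.145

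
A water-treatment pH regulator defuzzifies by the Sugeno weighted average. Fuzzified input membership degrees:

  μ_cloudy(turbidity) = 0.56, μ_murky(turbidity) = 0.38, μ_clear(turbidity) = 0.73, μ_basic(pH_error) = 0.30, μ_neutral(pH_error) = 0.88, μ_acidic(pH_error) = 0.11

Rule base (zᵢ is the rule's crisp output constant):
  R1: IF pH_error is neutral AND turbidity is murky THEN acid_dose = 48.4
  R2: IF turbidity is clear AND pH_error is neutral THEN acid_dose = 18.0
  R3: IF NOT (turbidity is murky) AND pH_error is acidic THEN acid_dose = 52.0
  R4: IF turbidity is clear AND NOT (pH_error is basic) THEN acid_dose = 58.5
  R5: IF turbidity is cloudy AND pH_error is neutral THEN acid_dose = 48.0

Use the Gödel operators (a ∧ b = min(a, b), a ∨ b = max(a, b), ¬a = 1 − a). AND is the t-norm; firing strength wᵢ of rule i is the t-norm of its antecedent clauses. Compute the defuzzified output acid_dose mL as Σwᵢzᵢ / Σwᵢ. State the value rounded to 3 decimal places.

R1 (z=48.4): neutral=0.88, murky=0.38; AND[min(a, b)] → w = 0.38
R2 (z=18.0): clear=0.73, neutral=0.88; AND[min(a, b)] → w = 0.73
R3 (z=52.0): ¬murky=1−0.38=0.62, acidic=0.11; AND[min(a, b)] → w = 0.11
R4 (z=58.5): clear=0.73, ¬basic=1−0.30=0.70; AND[min(a, b)] → w = 0.70
R5 (z=48.0): cloudy=0.56, neutral=0.88; AND[min(a, b)] → w = 0.56
Weighted average = (0.38·48.4 + 0.73·18.0 + 0.11·52.0 + 0.70·58.5 + 0.56·48.0) / (0.38 + 0.73 + 0.11 + 0.70 + 0.56)
  = 105.0820 / 2.4800 = 42.372

42.372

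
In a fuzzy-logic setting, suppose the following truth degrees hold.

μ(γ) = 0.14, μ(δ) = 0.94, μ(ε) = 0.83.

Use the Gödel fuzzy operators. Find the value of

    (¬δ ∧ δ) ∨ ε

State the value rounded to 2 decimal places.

¬δ = 1 − 0.94 = 0.06
¬δ ∧ δ = min(a, b) on (0.06, 0.94) = 0.06
(¬δ ∧ δ) ∨ ε = max(a, b) on (0.06, 0.83) = 0.83

0.83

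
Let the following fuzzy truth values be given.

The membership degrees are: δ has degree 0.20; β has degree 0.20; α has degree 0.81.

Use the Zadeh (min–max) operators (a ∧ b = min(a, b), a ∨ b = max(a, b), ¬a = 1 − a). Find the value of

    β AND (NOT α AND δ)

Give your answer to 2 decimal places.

NOT α = 1 − 0.81 = 0.19
NOT α AND δ = min(a, b) on (0.19, 0.20) = 0.19
β AND (NOT α AND δ) = min(a, b) on (0.20, 0.19) = 0.19

0.19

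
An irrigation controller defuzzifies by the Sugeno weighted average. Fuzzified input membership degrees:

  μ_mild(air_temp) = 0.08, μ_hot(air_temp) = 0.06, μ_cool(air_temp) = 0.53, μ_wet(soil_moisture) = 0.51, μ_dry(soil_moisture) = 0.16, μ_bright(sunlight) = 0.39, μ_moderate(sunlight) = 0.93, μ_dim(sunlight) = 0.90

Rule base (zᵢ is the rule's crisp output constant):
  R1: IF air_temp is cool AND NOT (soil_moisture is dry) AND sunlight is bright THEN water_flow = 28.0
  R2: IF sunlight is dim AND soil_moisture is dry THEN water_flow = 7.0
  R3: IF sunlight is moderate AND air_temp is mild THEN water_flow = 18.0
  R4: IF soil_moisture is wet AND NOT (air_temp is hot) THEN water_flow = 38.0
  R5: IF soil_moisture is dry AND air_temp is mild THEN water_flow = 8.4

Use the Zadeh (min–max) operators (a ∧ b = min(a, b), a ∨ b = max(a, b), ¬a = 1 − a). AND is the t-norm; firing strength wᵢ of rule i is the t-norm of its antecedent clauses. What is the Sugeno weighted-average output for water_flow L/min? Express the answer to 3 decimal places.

27.485

R1 (z=28.0): cool=0.53, ¬dry=1−0.16=0.84, bright=0.39; AND[min(a, b)] → w = 0.39
R2 (z=7.0): dim=0.90, dry=0.16; AND[min(a, b)] → w = 0.16
R3 (z=18.0): moderate=0.93, mild=0.08; AND[min(a, b)] → w = 0.08
R4 (z=38.0): wet=0.51, ¬hot=1−0.06=0.94; AND[min(a, b)] → w = 0.51
R5 (z=8.4): dry=0.16, mild=0.08; AND[min(a, b)] → w = 0.08
Weighted average = (0.39·28.0 + 0.16·7.0 + 0.08·18.0 + 0.51·38.0 + 0.08·8.4) / (0.39 + 0.16 + 0.08 + 0.51 + 0.08)
  = 33.5320 / 1.2200 = 27.485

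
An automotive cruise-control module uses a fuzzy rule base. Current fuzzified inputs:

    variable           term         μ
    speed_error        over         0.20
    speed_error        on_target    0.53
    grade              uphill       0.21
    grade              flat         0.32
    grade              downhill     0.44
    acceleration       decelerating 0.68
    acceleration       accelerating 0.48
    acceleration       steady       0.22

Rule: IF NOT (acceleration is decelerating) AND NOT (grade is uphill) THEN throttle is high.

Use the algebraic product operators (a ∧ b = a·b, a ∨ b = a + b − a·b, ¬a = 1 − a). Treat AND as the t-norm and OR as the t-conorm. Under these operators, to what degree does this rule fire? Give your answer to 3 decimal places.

0.253

firing strength: ¬decelerating=1−0.68=0.32, ¬uphill=1−0.21=0.79; AND[a·b] → w = 0.2528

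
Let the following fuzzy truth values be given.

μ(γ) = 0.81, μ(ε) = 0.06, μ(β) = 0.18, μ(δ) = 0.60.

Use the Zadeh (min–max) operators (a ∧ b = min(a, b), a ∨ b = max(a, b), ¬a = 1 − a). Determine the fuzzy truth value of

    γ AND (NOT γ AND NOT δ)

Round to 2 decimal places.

0.19

NOT γ = 1 − 0.81 = 0.19
NOT δ = 1 − 0.60 = 0.40
NOT γ AND NOT δ = min(a, b) on (0.19, 0.40) = 0.19
γ AND (NOT γ AND NOT δ) = min(a, b) on (0.81, 0.19) = 0.19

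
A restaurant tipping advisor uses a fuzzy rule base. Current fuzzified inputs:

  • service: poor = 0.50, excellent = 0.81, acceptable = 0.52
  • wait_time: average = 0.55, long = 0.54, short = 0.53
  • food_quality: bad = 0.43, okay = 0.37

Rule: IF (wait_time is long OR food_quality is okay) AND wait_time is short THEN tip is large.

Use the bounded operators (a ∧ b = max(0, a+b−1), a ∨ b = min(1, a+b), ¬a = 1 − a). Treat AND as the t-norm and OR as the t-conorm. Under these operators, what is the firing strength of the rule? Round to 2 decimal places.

0.44

firing strength: (long=0.54 OR okay=0.37) = 0.91; AND[max(0, a+b−1)] with short=0.53 → w = 0.44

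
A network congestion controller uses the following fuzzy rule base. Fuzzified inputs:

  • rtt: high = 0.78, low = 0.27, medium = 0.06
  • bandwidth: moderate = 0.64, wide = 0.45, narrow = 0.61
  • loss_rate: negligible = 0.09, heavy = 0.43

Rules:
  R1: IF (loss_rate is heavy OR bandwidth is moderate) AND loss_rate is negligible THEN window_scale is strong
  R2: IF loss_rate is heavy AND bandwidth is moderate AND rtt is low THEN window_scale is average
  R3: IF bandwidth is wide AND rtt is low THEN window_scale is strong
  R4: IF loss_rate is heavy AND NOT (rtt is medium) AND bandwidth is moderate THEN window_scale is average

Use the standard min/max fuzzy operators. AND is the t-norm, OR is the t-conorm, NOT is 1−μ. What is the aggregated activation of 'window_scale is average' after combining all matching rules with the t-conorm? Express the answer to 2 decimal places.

R1: (heavy=0.43 OR moderate=0.64) = 0.64; AND[min(a, b)] with negligible=0.09 → w = 0.09
R2: heavy=0.43, moderate=0.64, low=0.27; AND[min(a, b)] → w = 0.27
R3: wide=0.45, low=0.27; AND[min(a, b)] → w = 0.27
R4: heavy=0.43, ¬medium=1−0.06=0.94, moderate=0.64; AND[min(a, b)] → w = 0.43
Rules with consequent 'average': {R2, R4} → strengths 0.27, 0.43
Aggregate via t-conorm [max(a, b)]: 0.43

0.43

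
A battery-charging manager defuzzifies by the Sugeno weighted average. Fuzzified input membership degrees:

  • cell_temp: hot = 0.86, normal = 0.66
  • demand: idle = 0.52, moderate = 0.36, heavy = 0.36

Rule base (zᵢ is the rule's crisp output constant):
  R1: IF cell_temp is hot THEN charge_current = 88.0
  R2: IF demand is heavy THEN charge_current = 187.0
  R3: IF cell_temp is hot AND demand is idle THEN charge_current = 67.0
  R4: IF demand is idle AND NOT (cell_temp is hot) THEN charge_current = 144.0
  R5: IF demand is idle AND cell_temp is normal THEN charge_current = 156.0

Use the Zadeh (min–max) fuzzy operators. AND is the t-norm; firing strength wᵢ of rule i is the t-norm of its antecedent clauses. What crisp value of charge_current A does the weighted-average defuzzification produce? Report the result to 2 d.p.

R1 (z=88.0): hot=0.86 → w = 0.86
R2 (z=187.0): heavy=0.36 → w = 0.36
R3 (z=67.0): hot=0.86, idle=0.52; AND[min(a, b)] → w = 0.52
R4 (z=144.0): idle=0.52, ¬hot=1−0.86=0.14; AND[min(a, b)] → w = 0.14
R5 (z=156.0): idle=0.52, normal=0.66; AND[min(a, b)] → w = 0.52
Weighted average = (0.86·88.0 + 0.36·187.0 + 0.52·67.0 + 0.14·144.0 + 0.52·156.0) / (0.86 + 0.36 + 0.52 + 0.14 + 0.52)
  = 279.1200 / 2.4000 = 116.30

116.30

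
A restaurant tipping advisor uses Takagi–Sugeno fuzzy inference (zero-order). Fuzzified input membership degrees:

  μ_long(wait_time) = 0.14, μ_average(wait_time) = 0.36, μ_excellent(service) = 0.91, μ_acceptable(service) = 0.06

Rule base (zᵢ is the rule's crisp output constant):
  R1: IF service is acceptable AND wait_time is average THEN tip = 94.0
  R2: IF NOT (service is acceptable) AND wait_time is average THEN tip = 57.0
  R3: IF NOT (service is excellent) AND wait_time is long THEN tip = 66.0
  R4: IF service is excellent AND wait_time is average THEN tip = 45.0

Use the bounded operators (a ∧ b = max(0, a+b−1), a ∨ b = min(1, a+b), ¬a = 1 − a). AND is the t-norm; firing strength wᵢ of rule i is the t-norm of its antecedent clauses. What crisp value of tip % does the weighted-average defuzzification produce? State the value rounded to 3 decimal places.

51.316

R1 (z=94.0): acceptable=0.06, average=0.36; AND[max(0, a+b−1)] → w = 0.00
R2 (z=57.0): ¬acceptable=1−0.06=0.94, average=0.36; AND[max(0, a+b−1)] → w = 0.30
R3 (z=66.0): ¬excellent=1−0.91=0.09, long=0.14; AND[max(0, a+b−1)] → w = 0.00
R4 (z=45.0): excellent=0.91, average=0.36; AND[max(0, a+b−1)] → w = 0.27
Weighted average = (0.00·94.0 + 0.30·57.0 + 0.00·66.0 + 0.27·45.0) / (0.00 + 0.30 + 0.00 + 0.27)
  = 29.2500 / 0.5700 = 51.316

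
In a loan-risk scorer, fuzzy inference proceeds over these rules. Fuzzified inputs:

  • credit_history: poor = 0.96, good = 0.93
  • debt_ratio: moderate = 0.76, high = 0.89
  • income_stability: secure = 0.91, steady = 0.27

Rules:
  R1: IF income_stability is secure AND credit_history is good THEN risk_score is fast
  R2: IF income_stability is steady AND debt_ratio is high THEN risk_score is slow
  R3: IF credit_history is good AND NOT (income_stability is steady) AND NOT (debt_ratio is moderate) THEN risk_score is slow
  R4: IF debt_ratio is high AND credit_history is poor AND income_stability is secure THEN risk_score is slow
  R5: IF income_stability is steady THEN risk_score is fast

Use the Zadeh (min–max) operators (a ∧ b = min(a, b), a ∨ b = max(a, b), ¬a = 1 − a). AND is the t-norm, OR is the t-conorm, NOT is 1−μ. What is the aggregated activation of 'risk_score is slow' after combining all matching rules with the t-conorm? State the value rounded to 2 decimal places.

R1: secure=0.91, good=0.93; AND[min(a, b)] → w = 0.91
R2: steady=0.27, high=0.89; AND[min(a, b)] → w = 0.27
R3: good=0.93, ¬steady=1−0.27=0.73, ¬moderate=1−0.76=0.24; AND[min(a, b)] → w = 0.24
R4: high=0.89, poor=0.96, secure=0.91; AND[min(a, b)] → w = 0.89
R5: steady=0.27 → w = 0.27
Rules with consequent 'slow': {R2, R3, R4} → strengths 0.27, 0.24, 0.89
Aggregate via t-conorm [max(a, b)]: 0.89

0.89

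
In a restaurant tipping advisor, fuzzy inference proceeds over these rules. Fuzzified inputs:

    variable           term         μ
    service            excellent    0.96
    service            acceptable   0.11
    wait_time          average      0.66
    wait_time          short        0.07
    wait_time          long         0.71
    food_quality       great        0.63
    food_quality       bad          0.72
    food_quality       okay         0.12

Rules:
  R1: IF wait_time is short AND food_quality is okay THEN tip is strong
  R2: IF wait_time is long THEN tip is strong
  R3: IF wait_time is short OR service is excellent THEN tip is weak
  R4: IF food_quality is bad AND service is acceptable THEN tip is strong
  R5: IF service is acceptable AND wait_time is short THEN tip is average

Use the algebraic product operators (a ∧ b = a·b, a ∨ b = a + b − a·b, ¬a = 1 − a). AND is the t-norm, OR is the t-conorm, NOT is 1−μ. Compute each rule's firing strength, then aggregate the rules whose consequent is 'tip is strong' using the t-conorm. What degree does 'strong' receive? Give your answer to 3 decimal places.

R1: short=0.07, okay=0.12; AND[a·b] → w = 0.0084
R2: long=0.71 → w = 0.7100
R3: short=0.07, excellent=0.96; OR[a + b − a·b] → w = 0.9628
R4: bad=0.72, acceptable=0.11; AND[a·b] → w = 0.0792
R5: acceptable=0.11, short=0.07; AND[a·b] → w = 0.0077
Rules with consequent 'strong': {R1, R2, R4} → strengths 0.0084, 0.7100, 0.0792
Aggregate via t-conorm [a + b − a·b]: 0.7352

0.735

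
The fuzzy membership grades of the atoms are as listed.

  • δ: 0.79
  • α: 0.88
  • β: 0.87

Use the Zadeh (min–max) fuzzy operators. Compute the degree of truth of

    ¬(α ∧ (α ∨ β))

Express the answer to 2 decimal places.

α ∨ β = max(a, b) on (0.88, 0.87) = 0.88
α ∧ (α ∨ β) = min(a, b) on (0.88, 0.88) = 0.88
¬(α ∧ (α ∨ β)) = 1 − 0.88 = 0.12

0.12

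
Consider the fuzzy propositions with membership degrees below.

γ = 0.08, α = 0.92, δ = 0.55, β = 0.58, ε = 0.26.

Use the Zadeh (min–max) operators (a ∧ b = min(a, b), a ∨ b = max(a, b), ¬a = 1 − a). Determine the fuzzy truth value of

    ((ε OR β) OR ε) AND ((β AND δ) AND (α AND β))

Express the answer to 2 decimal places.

0.55

ε OR β = max(a, b) on (0.26, 0.58) = 0.58
(ε OR β) OR ε = max(a, b) on (0.58, 0.26) = 0.58
β AND δ = min(a, b) on (0.58, 0.55) = 0.55
α AND β = min(a, b) on (0.92, 0.58) = 0.58
(β AND δ) AND (α AND β) = min(a, b) on (0.55, 0.58) = 0.55
((ε OR β) OR ε) AND ((β AND δ) AND (α AND β)) = min(a, b) on (0.58, 0.55) = 0.55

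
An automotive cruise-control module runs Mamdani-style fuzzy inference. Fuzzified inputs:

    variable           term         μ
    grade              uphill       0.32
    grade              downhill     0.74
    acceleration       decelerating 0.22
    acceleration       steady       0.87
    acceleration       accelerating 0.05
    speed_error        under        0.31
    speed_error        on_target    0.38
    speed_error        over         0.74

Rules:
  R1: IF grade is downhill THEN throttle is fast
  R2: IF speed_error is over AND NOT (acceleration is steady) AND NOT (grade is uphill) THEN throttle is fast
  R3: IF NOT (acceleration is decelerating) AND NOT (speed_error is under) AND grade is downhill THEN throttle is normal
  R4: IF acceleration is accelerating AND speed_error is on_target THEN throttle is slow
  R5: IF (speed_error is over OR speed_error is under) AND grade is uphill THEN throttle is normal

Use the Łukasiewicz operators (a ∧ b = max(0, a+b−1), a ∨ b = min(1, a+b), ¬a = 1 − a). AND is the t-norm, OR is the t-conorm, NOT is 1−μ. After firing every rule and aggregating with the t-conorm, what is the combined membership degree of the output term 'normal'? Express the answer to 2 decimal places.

0.53

R1: downhill=0.74 → w = 0.74
R2: over=0.74, ¬steady=1−0.87=0.13, ¬uphill=1−0.32=0.68; AND[max(0, a+b−1)] → w = 0.00
R3: ¬decelerating=1−0.22=0.78, ¬under=1−0.31=0.69, downhill=0.74; AND[max(0, a+b−1)] → w = 0.21
R4: accelerating=0.05, on_target=0.38; AND[max(0, a+b−1)] → w = 0.00
R5: (over=0.74 OR under=0.31) = 1.00; AND[max(0, a+b−1)] with uphill=0.32 → w = 0.32
Rules with consequent 'normal': {R3, R5} → strengths 0.21, 0.32
Aggregate via t-conorm [min(1, a+b)]: 0.53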